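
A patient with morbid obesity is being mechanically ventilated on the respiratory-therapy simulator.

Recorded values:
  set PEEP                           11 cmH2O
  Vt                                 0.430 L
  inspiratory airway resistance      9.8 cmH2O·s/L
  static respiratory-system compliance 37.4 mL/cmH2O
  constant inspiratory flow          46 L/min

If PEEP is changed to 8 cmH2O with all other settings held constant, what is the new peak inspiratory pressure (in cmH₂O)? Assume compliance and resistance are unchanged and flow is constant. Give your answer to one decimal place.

Flow: 46 L/min ÷ 60 = 0.7667 L/s.
PIP = Vt/C + R·V̇ + PEEP (constant-flow equation of motion).
Only the baseline term changes: ΔPIP = ΔPEEP = 8 − 11 = -3.0 cmH2O.
Original PIP = 430/37.4 + 9.8×0.7667 + 11 = 30.011 cmH2O; new PIP = 30.011 + (-3.0) = 27.011 cmH2O.

27.0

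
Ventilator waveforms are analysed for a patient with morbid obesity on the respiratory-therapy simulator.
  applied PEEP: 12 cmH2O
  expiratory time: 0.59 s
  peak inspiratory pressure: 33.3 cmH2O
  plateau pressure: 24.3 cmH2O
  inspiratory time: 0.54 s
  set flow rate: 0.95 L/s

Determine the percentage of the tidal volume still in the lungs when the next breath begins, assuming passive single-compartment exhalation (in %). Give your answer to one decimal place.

22.5

Vt = flow × Ti = 0.95 L/s × 0.54 s × 1000 mL/L = 513.0 mL.
R = (PIP − Pplat)/V̇ = (33.3 − 24.3) / 0.95 = 9.0/0.95 = 9.474 cmH2O·s/L.
C = Vt/(Pplat − PEEP) = 513.0 / (24.3 − 12) = 513.0/12.3 = 41.707 mL/cmH2O.
τ = R × C = 9.474 × 0.04171 L/cmH2O = 0.3952 s.
Fraction remaining at end-expiration = e^(−Te/τ) = e^(−0.59/0.3952) = 0.2247 → 22.47%.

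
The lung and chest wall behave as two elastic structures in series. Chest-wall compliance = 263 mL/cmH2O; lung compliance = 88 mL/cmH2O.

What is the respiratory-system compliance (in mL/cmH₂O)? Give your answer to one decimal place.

Lung and chest wall are elastances in series: 1/Crs = 1/CL + 1/Ccw.
1/Crs = 1/88 + 1/263 = 0.01517.
Crs = 65.92 mL/cmH2O.

65.9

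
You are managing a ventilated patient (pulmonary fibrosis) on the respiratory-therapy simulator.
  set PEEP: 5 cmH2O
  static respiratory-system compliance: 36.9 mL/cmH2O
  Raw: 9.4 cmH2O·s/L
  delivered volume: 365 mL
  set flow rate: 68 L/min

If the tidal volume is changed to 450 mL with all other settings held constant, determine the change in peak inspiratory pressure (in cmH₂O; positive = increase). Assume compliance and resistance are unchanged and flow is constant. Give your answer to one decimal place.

PIP = Vt/C + R·V̇ + PEEP (constant-flow equation of motion).
Only the elastic term changes: ΔPIP = ΔVt / C = (450 − 365) / 36.9 = 2.304 cmH2O.

2.3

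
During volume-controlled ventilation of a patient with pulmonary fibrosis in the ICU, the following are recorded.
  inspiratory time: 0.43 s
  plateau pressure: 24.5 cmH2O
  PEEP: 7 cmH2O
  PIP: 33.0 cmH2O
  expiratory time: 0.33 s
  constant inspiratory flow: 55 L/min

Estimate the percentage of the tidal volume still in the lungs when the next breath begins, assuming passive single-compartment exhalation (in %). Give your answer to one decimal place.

20.6

Flow: 55 L/min ÷ 60 = 0.9167 L/s.
Vt = flow × Ti = 0.9167 L/s × 0.43 s × 1000 mL/L = 394.18 mL.
R = (PIP − Pplat)/V̇ = (33.0 − 24.5) / 0.9167 = 8.5/0.9167 = 9.272 cmH2O·s/L.
C = Vt/(Pplat − PEEP) = 394.18 / (24.5 − 7) = 394.18/17.5 = 22.525 mL/cmH2O.
τ = R × C = 9.272 × 0.02253 L/cmH2O = 0.2089 s.
Fraction remaining at end-expiration = e^(−Te/τ) = e^(−0.33/0.2089) = 0.206 → 20.6%.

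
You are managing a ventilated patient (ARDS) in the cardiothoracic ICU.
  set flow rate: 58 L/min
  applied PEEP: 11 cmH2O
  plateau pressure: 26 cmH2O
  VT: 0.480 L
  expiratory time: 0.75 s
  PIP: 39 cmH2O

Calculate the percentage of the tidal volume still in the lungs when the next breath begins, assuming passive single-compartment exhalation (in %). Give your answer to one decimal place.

Flow: 58 L/min ÷ 60 = 0.9667 L/s.
R = (PIP − Pplat)/V̇ = (39 − 26) / 0.9667 = 13.0/0.9667 = 13.448 cmH2O·s/L.
C = Vt/(Pplat − PEEP) = 480.0 / (26 − 11) = 480.0/15.0 = 32.0 mL/cmH2O.
τ = R × C = 13.448 × 0.032 L/cmH2O = 0.4303 s.
Fraction remaining at end-expiration = e^(−Te/τ) = e^(−0.75/0.4303) = 0.175 → 17.5%.

17.5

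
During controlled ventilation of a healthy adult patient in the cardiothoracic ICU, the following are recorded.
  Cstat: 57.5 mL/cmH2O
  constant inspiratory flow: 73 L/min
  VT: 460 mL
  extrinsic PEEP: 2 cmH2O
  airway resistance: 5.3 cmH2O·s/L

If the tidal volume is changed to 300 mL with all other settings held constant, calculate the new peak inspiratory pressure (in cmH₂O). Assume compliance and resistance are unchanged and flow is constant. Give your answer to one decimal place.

Flow: 73 L/min ÷ 60 = 1.2167 L/s.
PIP = Vt/C + R·V̇ + PEEP (constant-flow equation of motion).
Only the elastic term changes: ΔPIP = ΔVt / C = (300 − 460) / 57.5 = -2.783 cmH2O.
Original PIP = 460/57.5 + 5.3×1.2167 + 2 = 16.449 cmH2O; new PIP = 16.449 + (-2.783) = 13.666 cmH2O.

13.7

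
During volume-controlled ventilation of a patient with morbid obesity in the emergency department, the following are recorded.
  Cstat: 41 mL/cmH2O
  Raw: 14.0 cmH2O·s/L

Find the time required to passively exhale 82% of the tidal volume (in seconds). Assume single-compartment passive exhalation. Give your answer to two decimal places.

0.98

τ = R × C = 14.0 × 41 mL/cmH2O = 14.0 × 0.041 L/cmH2O = 0.574 s.
Exhaled fraction f = 1 − e^(−t/τ) → t = −τ·ln(1 − f) = −0.574·ln(0.18) = 0.9843 s.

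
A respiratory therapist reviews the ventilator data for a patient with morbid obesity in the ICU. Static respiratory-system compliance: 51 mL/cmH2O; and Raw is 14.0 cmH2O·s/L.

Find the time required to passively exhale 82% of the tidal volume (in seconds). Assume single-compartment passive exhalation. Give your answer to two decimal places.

1.22

τ = R × C = 14.0 × 51 mL/cmH2O = 14.0 × 0.051 L/cmH2O = 0.714 s.
Exhaled fraction f = 1 − e^(−t/τ) → t = −τ·ln(1 − f) = −0.714·ln(0.18) = 1.224 s.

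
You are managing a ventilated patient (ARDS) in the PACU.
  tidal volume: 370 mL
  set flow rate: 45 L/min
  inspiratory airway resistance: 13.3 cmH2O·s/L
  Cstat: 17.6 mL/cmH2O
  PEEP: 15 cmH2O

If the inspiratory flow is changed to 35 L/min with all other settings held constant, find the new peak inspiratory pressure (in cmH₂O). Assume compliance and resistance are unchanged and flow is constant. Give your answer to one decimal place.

43.8

Flow: 45 L/min ÷ 60 = 0.75 L/s.
New flow: 35 L/min ÷ 60 = 0.5833 L/s.
PIP = Vt/C + R·V̇ + PEEP (constant-flow equation of motion).
Only the resistive term changes: ΔPIP = R × ΔV̇ = 13.3 × (0.5833 − 0.75) = 13.3 × -0.1667 = -2.217 cmH2O.
Original PIP = 370/17.6 + 13.3×0.75 + 15 = 45.998 cmH2O; new PIP = 45.998 + (-2.217) = 43.781 cmH2O.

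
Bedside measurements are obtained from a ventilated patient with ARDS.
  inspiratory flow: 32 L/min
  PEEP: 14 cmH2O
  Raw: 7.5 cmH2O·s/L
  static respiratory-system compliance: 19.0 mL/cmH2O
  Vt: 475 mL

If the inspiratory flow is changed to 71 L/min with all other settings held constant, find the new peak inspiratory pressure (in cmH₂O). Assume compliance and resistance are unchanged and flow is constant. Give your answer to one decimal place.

47.9

Flow: 32 L/min ÷ 60 = 0.5333 L/s.
New flow: 71 L/min ÷ 60 = 1.1833 L/s.
PIP = Vt/C + R·V̇ + PEEP (constant-flow equation of motion).
Only the resistive term changes: ΔPIP = R × ΔV̇ = 7.5 × (1.1833 − 0.5333) = 7.5 × 0.65 = 4.875 cmH2O.
Original PIP = 475/19.0 + 7.5×0.5333 + 14 = 43.0 cmH2O; new PIP = 43.0 + (4.875) = 47.875 cmH2O.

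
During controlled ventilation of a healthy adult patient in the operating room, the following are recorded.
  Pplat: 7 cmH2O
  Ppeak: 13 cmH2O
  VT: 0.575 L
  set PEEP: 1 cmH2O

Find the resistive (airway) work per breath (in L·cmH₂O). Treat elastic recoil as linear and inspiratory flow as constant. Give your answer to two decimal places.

3.45

With constant inspiratory flow the resistive pressure is constant at PIP − Pplat = 13 − 7 = 6.0 cmH2O, so resistive work = 6.0 × 0.575 = 3.45 L·cmH2O.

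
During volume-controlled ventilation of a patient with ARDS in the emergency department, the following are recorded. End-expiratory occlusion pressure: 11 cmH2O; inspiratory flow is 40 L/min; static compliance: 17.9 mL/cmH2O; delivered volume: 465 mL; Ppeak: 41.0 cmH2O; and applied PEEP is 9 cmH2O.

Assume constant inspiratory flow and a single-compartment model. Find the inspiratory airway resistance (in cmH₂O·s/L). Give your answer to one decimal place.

Flow: 40 L/min ÷ 60 = 0.6667 L/s.
Total PEEP = 11 cmH2O (set 9 + intrinsic 2); this is the baseline alveolar pressure.
Equation of motion (constant flow): PIP = Vt/C + R·V̇ + PEEP.
R·V̇ = PIP − Vt/C − PEEP = 41.0 − 465/17.9 − 11 = 41.0 − 25.978 − 11 = 4.022 cmH2O.
R = 4.022 / 0.6667 = 6.033 cmH2O·s/L.

6.0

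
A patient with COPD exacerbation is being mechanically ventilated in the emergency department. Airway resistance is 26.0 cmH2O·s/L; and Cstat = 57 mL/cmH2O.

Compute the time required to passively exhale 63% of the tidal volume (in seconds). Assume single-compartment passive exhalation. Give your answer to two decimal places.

1.47

τ = R × C = 26.0 × 57 mL/cmH2O = 26.0 × 0.057 L/cmH2O = 1.482 s.
Exhaled fraction f = 1 − e^(−t/τ) → t = −τ·ln(1 − f) = −1.482·ln(0.37) = 1.473 s.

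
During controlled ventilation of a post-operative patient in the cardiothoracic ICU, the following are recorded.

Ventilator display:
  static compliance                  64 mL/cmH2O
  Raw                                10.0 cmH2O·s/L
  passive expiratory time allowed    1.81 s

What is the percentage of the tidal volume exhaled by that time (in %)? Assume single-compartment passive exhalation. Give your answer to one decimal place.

94.1

τ = R × C = 10.0 × 64 mL/cmH2O = 10.0 × 0.064 L/cmH2O = 0.64 s.
Passive exhalation: V(t)/V₀ = e^(−t/τ) = e^(−1.81/0.64) = 0.05912.
Fraction exhaled = 1 − 0.05912 = 0.9409 → 94.09%.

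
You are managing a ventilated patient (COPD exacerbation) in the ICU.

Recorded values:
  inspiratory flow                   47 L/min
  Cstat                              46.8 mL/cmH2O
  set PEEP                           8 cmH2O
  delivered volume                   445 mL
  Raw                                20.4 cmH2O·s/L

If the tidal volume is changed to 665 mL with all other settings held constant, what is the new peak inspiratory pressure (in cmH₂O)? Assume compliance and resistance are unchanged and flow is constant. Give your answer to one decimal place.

Flow: 47 L/min ÷ 60 = 0.7833 L/s.
PIP = Vt/C + R·V̇ + PEEP (constant-flow equation of motion).
Only the elastic term changes: ΔPIP = ΔVt / C = (665 − 445) / 46.8 = 4.701 cmH2O.
Original PIP = 445/46.8 + 20.4×0.7833 + 8 = 33.488 cmH2O; new PIP = 33.488 + (4.701) = 38.189 cmH2O.

38.2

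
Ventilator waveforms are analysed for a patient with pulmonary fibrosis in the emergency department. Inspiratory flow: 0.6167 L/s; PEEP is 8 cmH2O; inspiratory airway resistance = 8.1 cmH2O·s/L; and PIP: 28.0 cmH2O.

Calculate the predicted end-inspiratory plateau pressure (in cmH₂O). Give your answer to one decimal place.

23.0

Pplat = PIP − Raw × flow = 28.0 − 8.1 × 0.6167 = 28.0 − 4.995 = 23.005 cmH2O.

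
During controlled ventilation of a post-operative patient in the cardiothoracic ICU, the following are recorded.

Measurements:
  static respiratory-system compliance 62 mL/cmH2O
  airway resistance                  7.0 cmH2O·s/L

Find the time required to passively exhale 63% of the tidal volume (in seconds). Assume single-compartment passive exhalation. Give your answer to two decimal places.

τ = R × C = 7.0 × 62 mL/cmH2O = 7.0 × 0.062 L/cmH2O = 0.434 s.
Exhaled fraction f = 1 − e^(−t/τ) → t = −τ·ln(1 − f) = −0.434·ln(0.37) = 0.4315 s.

0.43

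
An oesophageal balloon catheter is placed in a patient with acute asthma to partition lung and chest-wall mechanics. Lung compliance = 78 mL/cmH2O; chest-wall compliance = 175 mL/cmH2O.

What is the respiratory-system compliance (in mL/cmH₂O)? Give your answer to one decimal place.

54.0

Lung and chest wall are elastances in series: 1/Crs = 1/CL + 1/Ccw.
1/Crs = 1/78 + 1/175 = 0.01853.
Crs = 53.967 mL/cmH2O.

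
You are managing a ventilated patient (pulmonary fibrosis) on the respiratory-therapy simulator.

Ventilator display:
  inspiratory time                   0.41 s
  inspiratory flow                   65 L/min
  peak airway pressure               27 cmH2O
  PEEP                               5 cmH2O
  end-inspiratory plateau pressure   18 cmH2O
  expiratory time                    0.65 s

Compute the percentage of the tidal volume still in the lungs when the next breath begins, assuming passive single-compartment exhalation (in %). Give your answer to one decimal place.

10.1

Flow: 65 L/min ÷ 60 = 1.0833 L/s.
Vt = flow × Ti = 1.0833 L/s × 0.41 s × 1000 mL/L = 444.15 mL.
R = (PIP − Pplat)/V̇ = (27 − 18) / 1.0833 = 9.0/1.0833 = 8.308 cmH2O·s/L.
C = Vt/(Pplat − PEEP) = 444.15 / (18 − 5) = 444.15/13.0 = 34.165 mL/cmH2O.
τ = R × C = 8.308 × 0.03417 L/cmH2O = 0.2839 s.
Fraction remaining at end-expiration = e^(−Te/τ) = e^(−0.65/0.2839) = 0.1013 → 10.13%.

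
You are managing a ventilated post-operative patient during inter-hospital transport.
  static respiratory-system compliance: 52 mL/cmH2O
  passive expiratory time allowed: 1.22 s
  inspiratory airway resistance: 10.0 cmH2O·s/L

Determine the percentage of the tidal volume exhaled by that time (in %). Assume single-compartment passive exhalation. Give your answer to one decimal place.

90.4

τ = R × C = 10.0 × 52 mL/cmH2O = 10.0 × 0.052 L/cmH2O = 0.52 s.
Passive exhalation: V(t)/V₀ = e^(−t/τ) = e^(−1.22/0.52) = 0.09574.
Fraction exhaled = 1 − 0.09574 = 0.9043 → 90.43%.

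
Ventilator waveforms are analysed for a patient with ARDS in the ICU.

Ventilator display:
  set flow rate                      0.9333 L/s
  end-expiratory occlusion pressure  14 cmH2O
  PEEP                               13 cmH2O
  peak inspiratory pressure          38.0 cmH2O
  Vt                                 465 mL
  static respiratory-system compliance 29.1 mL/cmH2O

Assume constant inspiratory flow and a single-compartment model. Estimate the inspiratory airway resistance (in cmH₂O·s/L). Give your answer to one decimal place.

Total PEEP = 14 cmH2O (set 13 + intrinsic 1); this is the baseline alveolar pressure.
Equation of motion (constant flow): PIP = Vt/C + R·V̇ + PEEP.
R·V̇ = PIP − Vt/C − PEEP = 38.0 − 465/29.1 − 14 = 38.0 − 15.979 − 14 = 8.021 cmH2O.
R = 8.021 / 0.9333 = 8.594 cmH2O·s/L.

8.6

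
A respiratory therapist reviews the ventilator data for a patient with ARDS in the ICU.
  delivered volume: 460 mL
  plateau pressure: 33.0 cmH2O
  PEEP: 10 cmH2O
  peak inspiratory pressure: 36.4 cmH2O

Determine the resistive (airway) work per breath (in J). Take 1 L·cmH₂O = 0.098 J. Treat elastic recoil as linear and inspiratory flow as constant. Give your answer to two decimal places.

With constant inspiratory flow the resistive pressure is constant at PIP − Pplat = 36.4 − 33.0 = 3.4 cmH2O, so resistive work = 3.4 × 0.460 = 1.564 L·cmH2O.
× 0.098 J/(L·cmH2O) → 0.1533 J.

0.15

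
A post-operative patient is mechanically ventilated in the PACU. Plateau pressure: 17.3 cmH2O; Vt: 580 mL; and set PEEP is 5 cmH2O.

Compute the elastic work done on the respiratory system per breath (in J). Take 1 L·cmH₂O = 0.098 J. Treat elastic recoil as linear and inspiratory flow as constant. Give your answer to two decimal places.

Elastic work ≈ ½ × (Pplat − PEEP) × Vt = 0.5 × (17.3 − 5) × 0.580 L = 0.5 × 12.3 × 0.580 = 3.567 L·cmH2O.
× 0.098 J/(L·cmH2O) → 0.3496 J.

0.35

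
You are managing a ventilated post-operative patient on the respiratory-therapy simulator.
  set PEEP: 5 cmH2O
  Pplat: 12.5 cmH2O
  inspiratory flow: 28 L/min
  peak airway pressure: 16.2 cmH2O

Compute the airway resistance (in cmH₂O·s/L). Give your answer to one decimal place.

Flow: 28 L/min ÷ 60 = 0.4667 L/s.
Raw = (PIP − Pplat) / flow = (16.2 − 12.5) / 0.4667 = 3.7 / 0.4667 = 7.928 cmH2O·s/L.

7.9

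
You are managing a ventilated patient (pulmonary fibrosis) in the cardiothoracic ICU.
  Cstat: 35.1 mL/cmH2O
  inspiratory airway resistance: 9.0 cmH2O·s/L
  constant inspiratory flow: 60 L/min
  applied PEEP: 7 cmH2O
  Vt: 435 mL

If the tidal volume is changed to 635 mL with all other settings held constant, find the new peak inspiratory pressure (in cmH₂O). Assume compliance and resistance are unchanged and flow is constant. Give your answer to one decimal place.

Flow: 60 L/min ÷ 60 = 1 L/s.
PIP = Vt/C + R·V̇ + PEEP (constant-flow equation of motion).
Only the elastic term changes: ΔPIP = ΔVt / C = (635 − 435) / 35.1 = 5.698 cmH2O.
Original PIP = 435/35.1 + 9.0×1 + 7 = 28.393 cmH2O; new PIP = 28.393 + (5.698) = 34.091 cmH2O.

34.1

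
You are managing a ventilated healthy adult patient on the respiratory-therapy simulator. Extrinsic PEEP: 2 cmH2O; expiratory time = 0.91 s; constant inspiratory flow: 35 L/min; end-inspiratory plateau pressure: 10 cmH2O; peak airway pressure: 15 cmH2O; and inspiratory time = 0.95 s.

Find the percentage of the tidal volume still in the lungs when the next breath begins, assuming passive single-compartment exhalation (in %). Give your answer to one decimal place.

21.6

Flow: 35 L/min ÷ 60 = 0.5833 L/s.
Vt = flow × Ti = 0.5833 L/s × 0.95 s × 1000 mL/L = 554.14 mL.
R = (PIP − Pplat)/V̇ = (15 − 10) / 0.5833 = 5.0/0.5833 = 8.572 cmH2O·s/L.
C = Vt/(Pplat − PEEP) = 554.14 / (10 − 2) = 554.14/8.0 = 69.268 mL/cmH2O.
τ = R × C = 8.572 × 0.06927 L/cmH2O = 0.5938 s.
Fraction remaining at end-expiration = e^(−Te/τ) = e^(−0.91/0.5938) = 0.216 → 21.6%.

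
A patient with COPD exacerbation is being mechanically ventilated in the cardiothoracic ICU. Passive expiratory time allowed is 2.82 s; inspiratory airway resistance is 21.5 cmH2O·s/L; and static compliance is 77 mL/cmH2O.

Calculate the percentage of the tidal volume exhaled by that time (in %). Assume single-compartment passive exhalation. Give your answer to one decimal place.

81.8

τ = R × C = 21.5 × 77 mL/cmH2O = 21.5 × 0.077 L/cmH2O = 1.656 s.
Passive exhalation: V(t)/V₀ = e^(−t/τ) = e^(−2.82/1.656) = 0.1822.
Fraction exhaled = 1 − 0.1822 = 0.8178 → 81.78%.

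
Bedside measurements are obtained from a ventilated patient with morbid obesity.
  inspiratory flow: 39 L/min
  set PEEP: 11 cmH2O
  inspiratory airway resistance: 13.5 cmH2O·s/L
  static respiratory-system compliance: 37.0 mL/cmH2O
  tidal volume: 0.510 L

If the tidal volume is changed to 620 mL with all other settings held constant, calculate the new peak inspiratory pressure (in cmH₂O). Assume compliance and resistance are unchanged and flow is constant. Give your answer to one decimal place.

Flow: 39 L/min ÷ 60 = 0.65 L/s.
PIP = Vt/C + R·V̇ + PEEP (constant-flow equation of motion).
Only the elastic term changes: ΔPIP = ΔVt / C = (620 − 510) / 37.0 = 2.973 cmH2O.
Original PIP = 510/37.0 + 13.5×0.65 + 11 = 33.559 cmH2O; new PIP = 33.559 + (2.973) = 36.532 cmH2O.

36.5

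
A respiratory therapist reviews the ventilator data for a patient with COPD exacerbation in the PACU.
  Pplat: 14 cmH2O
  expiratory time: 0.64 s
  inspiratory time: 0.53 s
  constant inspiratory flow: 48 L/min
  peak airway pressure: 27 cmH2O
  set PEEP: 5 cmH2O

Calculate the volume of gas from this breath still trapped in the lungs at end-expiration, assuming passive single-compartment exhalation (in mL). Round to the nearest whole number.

Flow: 48 L/min ÷ 60 = 0.8 L/s.
Vt = flow × Ti = 0.8 L/s × 0.53 s × 1000 mL/L = 424.0 mL.
R = (PIP − Pplat)/V̇ = (27 − 14) / 0.8 = 13.0/0.8 = 16.25 cmH2O·s/L.
C = Vt/(Pplat − PEEP) = 424.0 / (14 − 5) = 424.0/9.0 = 47.111 mL/cmH2O.
τ = R × C = 16.25 × 0.04711 L/cmH2O = 0.7655 s.
Fraction remaining = e^(−Te/τ) = e^(−0.64/0.7655) = 0.4334.
Trapped volume = 424.0 × 0.4334 = 183.76 mL.

184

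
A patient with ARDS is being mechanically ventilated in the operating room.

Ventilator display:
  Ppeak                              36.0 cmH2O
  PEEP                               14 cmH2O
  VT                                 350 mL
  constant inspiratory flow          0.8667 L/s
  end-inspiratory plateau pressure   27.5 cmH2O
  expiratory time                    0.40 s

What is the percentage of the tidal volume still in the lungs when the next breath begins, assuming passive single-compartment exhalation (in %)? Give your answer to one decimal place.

R = (PIP − Pplat)/V̇ = (36.0 − 27.5) / 0.8667 = 8.5/0.8667 = 9.807 cmH2O·s/L.
C = Vt/(Pplat − PEEP) = 350.0 / (27.5 − 14) = 350.0/13.5 = 25.926 mL/cmH2O.
τ = R × C = 9.807 × 0.02593 L/cmH2O = 0.2543 s.
Fraction remaining at end-expiration = e^(−Te/τ) = e^(−0.40/0.2543) = 0.2074 → 20.74%.

20.7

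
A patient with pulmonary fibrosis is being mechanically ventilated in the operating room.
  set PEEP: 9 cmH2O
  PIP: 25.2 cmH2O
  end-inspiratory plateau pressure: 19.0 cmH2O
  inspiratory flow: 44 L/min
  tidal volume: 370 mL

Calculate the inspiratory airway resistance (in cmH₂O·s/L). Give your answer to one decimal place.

Flow: 44 L/min ÷ 60 = 0.7333 L/s.
Raw = (PIP − Pplat) / flow = (25.2 − 19.0) / 0.7333 = 6.2 / 0.7333 = 8.455 cmH2O·s/L.

8.5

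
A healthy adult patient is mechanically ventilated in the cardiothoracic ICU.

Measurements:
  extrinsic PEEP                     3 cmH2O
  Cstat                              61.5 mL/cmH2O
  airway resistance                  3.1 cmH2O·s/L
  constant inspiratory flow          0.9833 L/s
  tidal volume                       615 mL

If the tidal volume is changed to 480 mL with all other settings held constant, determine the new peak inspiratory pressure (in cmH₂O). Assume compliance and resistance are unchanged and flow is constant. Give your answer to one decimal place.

13.9

PIP = Vt/C + R·V̇ + PEEP (constant-flow equation of motion).
Only the elastic term changes: ΔPIP = ΔVt / C = (480 − 615) / 61.5 = -2.195 cmH2O.
Original PIP = 615/61.5 + 3.1×0.9833 + 3 = 16.048 cmH2O; new PIP = 16.048 + (-2.195) = 13.853 cmH2O.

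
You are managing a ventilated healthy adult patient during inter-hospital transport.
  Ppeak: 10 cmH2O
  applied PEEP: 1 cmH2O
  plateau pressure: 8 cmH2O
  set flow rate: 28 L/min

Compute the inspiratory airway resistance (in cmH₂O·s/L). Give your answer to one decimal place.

4.3

Flow: 28 L/min ÷ 60 = 0.4667 L/s.
Raw = (PIP − Pplat) / flow = (10 − 8) / 0.4667 = 2.0 / 0.4667 = 4.285 cmH2O·s/L.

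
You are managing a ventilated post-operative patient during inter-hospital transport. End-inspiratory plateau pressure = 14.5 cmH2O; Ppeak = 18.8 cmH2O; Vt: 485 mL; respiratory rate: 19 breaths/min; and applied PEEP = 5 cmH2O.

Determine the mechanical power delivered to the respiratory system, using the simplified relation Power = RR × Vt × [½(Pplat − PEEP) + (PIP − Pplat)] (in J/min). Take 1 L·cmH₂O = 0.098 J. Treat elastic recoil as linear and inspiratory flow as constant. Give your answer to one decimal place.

8.2

Per-breath work = Vt × [½(Pplat−PEEP) + (PIP−Pplat)] = 0.485 × [0.5×9.5 + 4.3] = 0.485 × 9.05 = 4.389 L·cmH2O.
Power = 19 × 4.389 = 83.391 L·cmH2O/min.
× 0.098 J/(L·cmH2O) → 8.172 J/min.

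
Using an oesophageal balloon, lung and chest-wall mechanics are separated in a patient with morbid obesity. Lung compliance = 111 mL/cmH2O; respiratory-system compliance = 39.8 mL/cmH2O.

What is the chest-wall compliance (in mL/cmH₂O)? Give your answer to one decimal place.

1/Ccw = 1/Crs − 1/CL.
1/Ccw = 1/39.8 − 1/111 = 0.01612.
Ccw = 62.035 mL/cmH2O.

62.0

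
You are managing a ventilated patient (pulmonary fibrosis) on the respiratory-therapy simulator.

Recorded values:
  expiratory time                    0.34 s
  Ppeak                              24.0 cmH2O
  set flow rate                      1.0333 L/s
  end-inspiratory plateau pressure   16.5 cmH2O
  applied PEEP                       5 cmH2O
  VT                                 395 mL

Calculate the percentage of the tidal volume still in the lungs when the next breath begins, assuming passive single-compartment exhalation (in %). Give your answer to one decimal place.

R = (PIP − Pplat)/V̇ = (24.0 − 16.5) / 1.0333 = 7.5/1.0333 = 7.258 cmH2O·s/L.
C = Vt/(Pplat − PEEP) = 395.0 / (16.5 − 5) = 395.0/11.5 = 34.348 mL/cmH2O.
τ = R × C = 7.258 × 0.03435 L/cmH2O = 0.2493 s.
Fraction remaining at end-expiration = e^(−Te/τ) = e^(−0.34/0.2493) = 0.2557 → 25.57%.

25.6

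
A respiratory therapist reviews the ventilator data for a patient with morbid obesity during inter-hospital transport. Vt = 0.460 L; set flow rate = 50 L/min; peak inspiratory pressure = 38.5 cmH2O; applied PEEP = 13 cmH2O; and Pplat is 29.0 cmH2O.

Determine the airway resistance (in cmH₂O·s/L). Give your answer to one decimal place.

Flow: 50 L/min ÷ 60 = 0.8333 L/s.
Raw = (PIP − Pplat) / flow = (38.5 − 29.0) / 0.8333 = 9.5 / 0.8333 = 11.4 cmH2O·s/L.

11.4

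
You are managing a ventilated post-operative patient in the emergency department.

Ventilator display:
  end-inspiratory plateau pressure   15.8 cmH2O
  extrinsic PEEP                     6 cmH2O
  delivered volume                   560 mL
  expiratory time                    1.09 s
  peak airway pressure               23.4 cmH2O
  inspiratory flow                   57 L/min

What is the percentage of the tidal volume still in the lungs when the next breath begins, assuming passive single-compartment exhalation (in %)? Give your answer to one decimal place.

9.2

Flow: 57 L/min ÷ 60 = 0.95 L/s.
R = (PIP − Pplat)/V̇ = (23.4 − 15.8) / 0.95 = 7.6/0.95 = 8.0 cmH2O·s/L.
C = Vt/(Pplat − PEEP) = 560.0 / (15.8 − 6) = 560.0/9.8 = 57.143 mL/cmH2O.
τ = R × C = 8.0 × 0.05714 L/cmH2O = 0.4571 s.
Fraction remaining at end-expiration = e^(−Te/τ) = e^(−1.09/0.4571) = 0.09213 → 9.213%.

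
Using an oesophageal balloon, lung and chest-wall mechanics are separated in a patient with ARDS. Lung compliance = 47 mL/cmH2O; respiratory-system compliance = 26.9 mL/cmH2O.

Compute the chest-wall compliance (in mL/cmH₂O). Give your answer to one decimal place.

62.9

1/Ccw = 1/Crs − 1/CL.
1/Ccw = 1/26.9 − 1/47 = 0.0159.
Ccw = 62.893 mL/cmH2O.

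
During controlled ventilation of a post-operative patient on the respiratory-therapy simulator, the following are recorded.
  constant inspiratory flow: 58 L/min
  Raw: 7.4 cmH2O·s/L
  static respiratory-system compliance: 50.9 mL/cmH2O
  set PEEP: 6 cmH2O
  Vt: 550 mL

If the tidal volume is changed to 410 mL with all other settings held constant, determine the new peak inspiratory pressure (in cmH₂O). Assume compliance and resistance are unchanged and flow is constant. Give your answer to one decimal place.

Flow: 58 L/min ÷ 60 = 0.9667 L/s.
PIP = Vt/C + R·V̇ + PEEP (constant-flow equation of motion).
Only the elastic term changes: ΔPIP = ΔVt / C = (410 − 550) / 50.9 = -2.75 cmH2O.
Original PIP = 550/50.9 + 7.4×0.9667 + 6 = 23.959 cmH2O; new PIP = 23.959 + (-2.75) = 21.209 cmH2O.

21.2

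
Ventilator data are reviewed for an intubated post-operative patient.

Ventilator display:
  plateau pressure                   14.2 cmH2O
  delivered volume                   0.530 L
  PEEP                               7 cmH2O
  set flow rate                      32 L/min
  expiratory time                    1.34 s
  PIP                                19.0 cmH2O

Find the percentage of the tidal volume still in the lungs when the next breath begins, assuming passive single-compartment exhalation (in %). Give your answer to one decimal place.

13.2

Flow: 32 L/min ÷ 60 = 0.5333 L/s.
R = (PIP − Pplat)/V̇ = (19.0 − 14.2) / 0.5333 = 4.8/0.5333 = 9.001 cmH2O·s/L.
C = Vt/(Pplat − PEEP) = 530.0 / (14.2 − 7) = 530.0/7.2 = 73.611 mL/cmH2O.
τ = R × C = 9.001 × 0.07361 L/cmH2O = 0.6626 s.
Fraction remaining at end-expiration = e^(−Te/τ) = e^(−1.34/0.6626) = 0.1323 → 13.23%.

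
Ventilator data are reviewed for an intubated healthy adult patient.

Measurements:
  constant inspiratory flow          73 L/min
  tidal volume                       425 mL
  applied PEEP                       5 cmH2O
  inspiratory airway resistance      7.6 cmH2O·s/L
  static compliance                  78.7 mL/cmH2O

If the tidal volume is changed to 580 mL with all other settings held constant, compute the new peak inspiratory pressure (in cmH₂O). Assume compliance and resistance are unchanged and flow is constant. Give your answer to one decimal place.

Flow: 73 L/min ÷ 60 = 1.2167 L/s.
PIP = Vt/C + R·V̇ + PEEP (constant-flow equation of motion).
Only the elastic term changes: ΔPIP = ΔVt / C = (580 − 425) / 78.7 = 1.97 cmH2O.
Original PIP = 425/78.7 + 7.6×1.2167 + 5 = 19.647 cmH2O; new PIP = 19.647 + (1.97) = 21.617 cmH2O.

21.6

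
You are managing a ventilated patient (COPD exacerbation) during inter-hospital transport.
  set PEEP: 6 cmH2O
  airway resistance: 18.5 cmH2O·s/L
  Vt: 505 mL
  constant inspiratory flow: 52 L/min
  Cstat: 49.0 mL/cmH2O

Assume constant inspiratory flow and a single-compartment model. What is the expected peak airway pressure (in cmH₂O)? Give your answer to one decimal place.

32.3

Flow: 52 L/min ÷ 60 = 0.8667 L/s.
Equation of motion (constant flow): PIP = Vt/C + R·V̇ + PEEP.
PIP = 505/49.0 + 18.5×0.8667 + 6 = 10.306 + 16.034 + 6 = 32.34 cmH2O.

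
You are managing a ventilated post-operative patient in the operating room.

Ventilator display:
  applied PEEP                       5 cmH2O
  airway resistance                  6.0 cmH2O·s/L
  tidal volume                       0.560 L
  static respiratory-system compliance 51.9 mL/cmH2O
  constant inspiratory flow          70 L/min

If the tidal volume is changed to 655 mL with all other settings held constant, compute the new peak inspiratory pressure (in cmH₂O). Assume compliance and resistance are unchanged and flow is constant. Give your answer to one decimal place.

24.6

Flow: 70 L/min ÷ 60 = 1.1667 L/s.
PIP = Vt/C + R·V̇ + PEEP (constant-flow equation of motion).
Only the elastic term changes: ΔPIP = ΔVt / C = (655 − 560) / 51.9 = 1.83 cmH2O.
Original PIP = 560/51.9 + 6.0×1.1667 + 5 = 22.79 cmH2O; new PIP = 22.79 + (1.83) = 24.62 cmH2O.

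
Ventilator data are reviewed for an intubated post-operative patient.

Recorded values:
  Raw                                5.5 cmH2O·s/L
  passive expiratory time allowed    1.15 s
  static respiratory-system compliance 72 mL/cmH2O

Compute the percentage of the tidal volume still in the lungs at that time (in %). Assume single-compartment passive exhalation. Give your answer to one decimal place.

5.5

τ = R × C = 5.5 × 72 mL/cmH2O = 5.5 × 0.072 L/cmH2O = 0.396 s.
Passive exhalation: V(t)/V₀ = e^(−t/τ) = e^(−1.15/0.396) = 0.0548.
Fraction remaining = 0.0548 → 5.48%.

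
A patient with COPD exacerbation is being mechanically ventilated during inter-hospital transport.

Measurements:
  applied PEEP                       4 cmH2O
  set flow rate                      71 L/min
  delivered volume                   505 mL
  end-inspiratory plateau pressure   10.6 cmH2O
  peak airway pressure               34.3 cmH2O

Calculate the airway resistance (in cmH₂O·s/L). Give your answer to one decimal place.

20.0

Flow: 71 L/min ÷ 60 = 1.1833 L/s.
Raw = (PIP − Pplat) / flow = (34.3 − 10.6) / 1.1833 = 23.7 / 1.1833 = 20.029 cmH2O·s/L.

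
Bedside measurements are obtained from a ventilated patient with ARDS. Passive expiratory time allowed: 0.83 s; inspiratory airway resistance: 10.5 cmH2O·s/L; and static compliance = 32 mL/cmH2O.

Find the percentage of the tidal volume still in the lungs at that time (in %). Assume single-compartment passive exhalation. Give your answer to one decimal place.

τ = R × C = 10.5 × 32 mL/cmH2O = 10.5 × 0.032 L/cmH2O = 0.336 s.
Passive exhalation: V(t)/V₀ = e^(−t/τ) = e^(−0.83/0.336) = 0.08456.
Fraction remaining = 0.08456 → 8.456%.

8.5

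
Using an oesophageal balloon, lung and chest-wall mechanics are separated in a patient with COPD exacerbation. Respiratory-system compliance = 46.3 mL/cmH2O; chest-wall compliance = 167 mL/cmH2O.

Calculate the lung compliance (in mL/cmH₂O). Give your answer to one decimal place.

64.1

1/CL = 1/Crs − 1/Ccw.
1/CL = 1/46.3 − 1/167 = 0.01561.
CL = 64.061 mL/cmH2O.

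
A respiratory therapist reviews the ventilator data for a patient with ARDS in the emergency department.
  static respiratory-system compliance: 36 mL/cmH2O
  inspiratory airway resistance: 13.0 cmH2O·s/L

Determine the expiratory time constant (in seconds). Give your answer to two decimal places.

τ = R × C = 13.0 × 36 mL/cmH2O = 13.0 × 0.036 L/cmH2O = 0.468 s.

0.47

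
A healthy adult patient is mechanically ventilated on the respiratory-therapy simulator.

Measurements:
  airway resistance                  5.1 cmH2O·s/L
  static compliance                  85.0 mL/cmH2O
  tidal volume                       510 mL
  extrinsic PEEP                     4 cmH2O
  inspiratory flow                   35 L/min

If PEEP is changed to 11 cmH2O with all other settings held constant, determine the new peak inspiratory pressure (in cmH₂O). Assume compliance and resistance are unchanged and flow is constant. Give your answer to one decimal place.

20.0

Flow: 35 L/min ÷ 60 = 0.5833 L/s.
PIP = Vt/C + R·V̇ + PEEP (constant-flow equation of motion).
Only the baseline term changes: ΔPIP = ΔPEEP = 11 − 4 = 7.0 cmH2O.
Original PIP = 510/85.0 + 5.1×0.5833 + 4 = 12.975 cmH2O; new PIP = 12.975 + (7.0) = 19.975 cmH2O.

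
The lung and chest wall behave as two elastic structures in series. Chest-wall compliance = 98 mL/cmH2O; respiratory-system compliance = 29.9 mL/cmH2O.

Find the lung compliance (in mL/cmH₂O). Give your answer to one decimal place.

1/CL = 1/Crs − 1/Ccw.
1/CL = 1/29.9 − 1/98 = 0.02324.
CL = 43.029 mL/cmH2O.

43.0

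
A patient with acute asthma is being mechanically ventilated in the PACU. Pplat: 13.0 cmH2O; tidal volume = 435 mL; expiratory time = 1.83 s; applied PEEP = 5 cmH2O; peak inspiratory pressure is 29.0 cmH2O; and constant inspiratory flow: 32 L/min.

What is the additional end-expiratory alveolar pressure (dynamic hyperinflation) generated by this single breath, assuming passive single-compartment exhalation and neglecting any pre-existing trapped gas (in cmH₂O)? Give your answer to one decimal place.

Flow: 32 L/min ÷ 60 = 0.5333 L/s.
R = (PIP − Pplat)/V̇ = (29.0 − 13.0) / 0.5333 = 16.0/0.5333 = 30.002 cmH2O·s/L.
C = Vt/(Pplat − PEEP) = 435.0 / (13.0 − 5) = 435.0/8.0 = 54.375 mL/cmH2O.
τ = R × C = 30.002 × 0.05438 L/cmH2O = 1.632 s.
Fraction remaining = e^(−Te/τ) = e^(−1.83/1.632) = 0.3258; trapped volume = 435.0 × 0.3258 = 141.72 mL.
Additional alveolar pressure from trapping ≈ V_trapped / C = 141.72 / 54.375 = 2.606 cmH2O.

2.6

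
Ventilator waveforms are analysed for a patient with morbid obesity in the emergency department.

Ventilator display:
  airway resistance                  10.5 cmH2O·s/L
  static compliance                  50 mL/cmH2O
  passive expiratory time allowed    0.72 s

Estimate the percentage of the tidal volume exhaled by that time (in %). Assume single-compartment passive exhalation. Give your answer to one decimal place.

τ = R × C = 10.5 × 50 mL/cmH2O = 10.5 × 0.050 L/cmH2O = 0.525 s.
Passive exhalation: V(t)/V₀ = e^(−t/τ) = e^(−0.72/0.525) = 0.2537.
Fraction exhaled = 1 − 0.2537 = 0.7463 → 74.63%.

74.6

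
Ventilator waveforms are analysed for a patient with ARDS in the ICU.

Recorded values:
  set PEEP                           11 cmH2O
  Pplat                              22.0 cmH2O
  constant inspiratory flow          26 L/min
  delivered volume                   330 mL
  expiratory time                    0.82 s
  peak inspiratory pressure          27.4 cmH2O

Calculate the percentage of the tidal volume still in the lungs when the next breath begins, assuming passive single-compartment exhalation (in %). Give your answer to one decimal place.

Flow: 26 L/min ÷ 60 = 0.4333 L/s.
R = (PIP − Pplat)/V̇ = (27.4 − 22.0) / 0.4333 = 5.4/0.4333 = 12.462 cmH2O·s/L.
C = Vt/(Pplat − PEEP) = 330.0 / (22.0 − 11) = 330.0/11.0 = 30.0 mL/cmH2O.
τ = R × C = 12.462 × 0.03 L/cmH2O = 0.3739 s.
Fraction remaining at end-expiration = e^(−Te/τ) = e^(−0.82/0.3739) = 0.1116 → 11.16%.

11.2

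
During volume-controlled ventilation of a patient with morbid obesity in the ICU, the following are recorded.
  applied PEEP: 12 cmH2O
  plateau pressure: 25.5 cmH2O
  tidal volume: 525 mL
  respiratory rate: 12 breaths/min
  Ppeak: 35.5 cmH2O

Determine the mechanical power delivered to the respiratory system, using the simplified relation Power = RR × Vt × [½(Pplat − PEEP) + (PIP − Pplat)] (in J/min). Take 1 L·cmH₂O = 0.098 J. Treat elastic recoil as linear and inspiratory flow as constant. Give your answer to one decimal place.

10.3

Per-breath work = Vt × [½(Pplat−PEEP) + (PIP−Pplat)] = 0.525 × [0.5×13.5 + 10.0] = 0.525 × 16.75 = 8.794 L·cmH2O.
Power = 12 × 8.794 = 105.53 L·cmH2O/min.
× 0.098 J/(L·cmH2O) → 10.342 J/min.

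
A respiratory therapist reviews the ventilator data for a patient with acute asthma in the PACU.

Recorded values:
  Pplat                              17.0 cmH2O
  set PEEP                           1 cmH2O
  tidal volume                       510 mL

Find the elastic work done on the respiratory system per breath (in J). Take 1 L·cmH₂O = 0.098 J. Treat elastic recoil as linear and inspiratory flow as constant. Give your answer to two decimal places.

Elastic work ≈ ½ × (Pplat − PEEP) × Vt = 0.5 × (17.0 − 1) × 0.510 L = 0.5 × 16.0 × 0.510 = 4.08 L·cmH2O.
× 0.098 J/(L·cmH2O) → 0.3998 J.

0.40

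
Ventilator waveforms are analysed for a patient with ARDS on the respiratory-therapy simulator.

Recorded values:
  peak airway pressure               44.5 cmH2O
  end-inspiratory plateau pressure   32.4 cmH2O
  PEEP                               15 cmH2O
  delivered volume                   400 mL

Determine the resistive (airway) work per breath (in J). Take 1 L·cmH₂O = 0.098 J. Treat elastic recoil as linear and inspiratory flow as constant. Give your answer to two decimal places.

0.47

With constant inspiratory flow the resistive pressure is constant at PIP − Pplat = 44.5 − 32.4 = 12.1 cmH2O, so resistive work = 12.1 × 0.400 = 4.84 L·cmH2O.
× 0.098 J/(L·cmH2O) → 0.4743 J.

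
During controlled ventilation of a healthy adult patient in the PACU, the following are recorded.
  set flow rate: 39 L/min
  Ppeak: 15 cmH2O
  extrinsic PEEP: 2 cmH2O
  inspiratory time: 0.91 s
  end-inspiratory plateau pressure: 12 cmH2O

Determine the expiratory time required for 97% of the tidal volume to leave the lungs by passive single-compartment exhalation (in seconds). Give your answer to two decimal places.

0.96

Flow: 39 L/min ÷ 60 = 0.65 L/s.
Vt = flow × Ti = 0.65 L/s × 0.91 s × 1000 mL/L = 591.5 mL.
R = (PIP − Pplat)/V̇ = (15 − 12) / 0.65 = 3.0/0.65 = 4.615 cmH2O·s/L.
C = Vt/(Pplat − PEEP) = 591.5 / (12 − 2) = 591.5/10.0 = 59.15 mL/cmH2O.
τ = R × C = 4.615 × 0.05915 L/cmH2O = 0.273 s.
t = −τ·ln(1 − 0.97) = −0.273·ln(0.03) = 0.9573 s.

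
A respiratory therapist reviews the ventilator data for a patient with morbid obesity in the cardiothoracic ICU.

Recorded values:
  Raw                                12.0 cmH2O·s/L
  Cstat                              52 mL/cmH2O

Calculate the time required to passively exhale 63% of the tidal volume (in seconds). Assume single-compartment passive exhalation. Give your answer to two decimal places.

τ = R × C = 12.0 × 52 mL/cmH2O = 12.0 × 0.052 L/cmH2O = 0.624 s.
Exhaled fraction f = 1 − e^(−t/τ) → t = −τ·ln(1 − f) = −0.624·ln(0.37) = 0.6204 s.

0.62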